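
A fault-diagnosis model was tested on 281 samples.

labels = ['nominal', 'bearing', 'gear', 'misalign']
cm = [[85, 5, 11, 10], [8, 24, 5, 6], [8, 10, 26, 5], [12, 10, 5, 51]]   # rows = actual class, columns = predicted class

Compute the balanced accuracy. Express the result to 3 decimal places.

0.627

Balanced accuracy = mean of per-class recall.
  nominal: recall = 85/111 = 0.7658
  bearing: recall = 24/43 = 0.5581
  gear: recall = 26/49 = 0.5306
  misalign: recall = 51/78 = 0.6538
Mean = (0.7658 + 0.5581 + 0.5306 + 0.6538) / 4 = 0.627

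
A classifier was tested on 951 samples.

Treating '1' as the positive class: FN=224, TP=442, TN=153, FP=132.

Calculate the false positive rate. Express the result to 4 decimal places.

FPR = FP/(FP+TN) = 132/(132+153) = 0.4632

0.4632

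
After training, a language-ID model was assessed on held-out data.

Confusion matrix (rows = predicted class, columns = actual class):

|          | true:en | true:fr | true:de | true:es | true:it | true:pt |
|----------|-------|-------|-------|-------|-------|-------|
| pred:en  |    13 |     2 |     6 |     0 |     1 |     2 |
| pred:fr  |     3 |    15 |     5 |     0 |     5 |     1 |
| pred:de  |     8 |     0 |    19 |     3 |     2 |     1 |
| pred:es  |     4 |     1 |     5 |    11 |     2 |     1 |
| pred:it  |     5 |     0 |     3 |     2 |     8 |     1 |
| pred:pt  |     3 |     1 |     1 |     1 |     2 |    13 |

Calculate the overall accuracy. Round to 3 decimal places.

Accuracy = trace / total = (13+15+19+11+8+13=79) / 150 = 79/150 = 0.527

0.527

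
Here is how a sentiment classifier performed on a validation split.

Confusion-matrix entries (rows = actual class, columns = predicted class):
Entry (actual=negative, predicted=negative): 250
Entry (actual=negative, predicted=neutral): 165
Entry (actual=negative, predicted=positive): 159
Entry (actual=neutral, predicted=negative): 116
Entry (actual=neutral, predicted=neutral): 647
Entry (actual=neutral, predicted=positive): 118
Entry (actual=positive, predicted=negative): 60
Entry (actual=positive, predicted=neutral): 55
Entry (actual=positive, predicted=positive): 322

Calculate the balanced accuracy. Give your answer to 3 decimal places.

Balanced accuracy = mean of per-class recall.
  negative: recall = 250/574 = 0.4355
  neutral: recall = 647/881 = 0.7344
  positive: recall = 322/437 = 0.7368
Mean = (0.4355 + 0.7344 + 0.7368) / 3 = 0.636

0.636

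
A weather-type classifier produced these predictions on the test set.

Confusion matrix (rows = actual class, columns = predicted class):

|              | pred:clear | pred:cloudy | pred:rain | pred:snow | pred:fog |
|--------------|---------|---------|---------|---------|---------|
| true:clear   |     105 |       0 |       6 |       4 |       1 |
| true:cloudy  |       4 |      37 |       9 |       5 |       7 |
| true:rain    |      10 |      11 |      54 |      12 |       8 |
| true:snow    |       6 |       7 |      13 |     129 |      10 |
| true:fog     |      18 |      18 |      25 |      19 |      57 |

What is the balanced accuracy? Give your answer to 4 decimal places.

Balanced accuracy = mean of per-class recall.
  clear: recall = 105/116 = 0.90517
  cloudy: recall = 37/62 = 0.59677
  rain: recall = 54/95 = 0.56842
  snow: recall = 129/165 = 0.78182
  fog: recall = 57/137 = 0.41606
Mean = (0.90517 + 0.59677 + 0.56842 + 0.78182 + 0.41606) / 5 = 0.6536

0.6536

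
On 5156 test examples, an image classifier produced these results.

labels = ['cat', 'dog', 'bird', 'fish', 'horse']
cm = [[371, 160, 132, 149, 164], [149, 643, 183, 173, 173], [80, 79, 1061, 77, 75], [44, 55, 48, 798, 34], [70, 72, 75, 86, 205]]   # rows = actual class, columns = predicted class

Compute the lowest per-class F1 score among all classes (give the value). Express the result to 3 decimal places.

0.354

Per-class F1 score (2·TP/(2·TP+FP+FN)):
  cat: TP=371, FP=149+80+44+70=343, FN=160+132+149+164=605 → 742/1690 = 0.4391
  dog: TP=643, FP=160+79+55+72=366, FN=149+183+173+173=678 → 1286/2330 = 0.5519
  bird: TP=1061, FP=132+183+48+75=438, FN=80+79+77+75=311 → 2122/2871 = 0.7391
  fish: TP=798, FP=149+173+77+86=485, FN=44+55+48+34=181 → 1596/2262 = 0.7056
  horse: TP=205, FP=164+173+75+34=446, FN=70+72+75+86=303 → 410/1159 = 0.3538
Lowest is class 'horse' with F1 score = 0.354.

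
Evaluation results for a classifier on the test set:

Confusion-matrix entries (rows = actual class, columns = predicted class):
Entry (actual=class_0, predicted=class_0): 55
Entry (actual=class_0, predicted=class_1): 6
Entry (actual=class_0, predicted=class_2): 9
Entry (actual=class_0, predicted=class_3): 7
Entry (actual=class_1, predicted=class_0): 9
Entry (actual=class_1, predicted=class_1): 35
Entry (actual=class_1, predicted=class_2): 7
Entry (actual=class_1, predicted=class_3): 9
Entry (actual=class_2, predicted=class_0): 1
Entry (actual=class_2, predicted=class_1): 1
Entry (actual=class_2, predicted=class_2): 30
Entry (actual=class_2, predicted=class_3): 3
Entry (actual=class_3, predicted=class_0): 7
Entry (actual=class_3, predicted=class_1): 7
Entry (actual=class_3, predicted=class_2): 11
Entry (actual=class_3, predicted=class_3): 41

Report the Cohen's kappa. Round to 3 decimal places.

Observed agreement pₒ = trace/N = 161/238 = 0.6765
Expected agreement pₑ = Σ (rowᵢ·colᵢ)/N² = (77·72 + 60·49 + 35·57 + 66·60)/238² = 0.2549
κ = (pₒ − pₑ)/(1 − pₑ) = (0.6765 − 0.2549)/(1 − 0.2549) = 0.566

0.566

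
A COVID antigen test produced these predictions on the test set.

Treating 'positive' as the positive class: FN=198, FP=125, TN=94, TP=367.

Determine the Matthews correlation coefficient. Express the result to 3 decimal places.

MCC = (TP·TN − FP·FN) / √((TP+FP)(TP+FN)(TN+FP)(TN+FN))
Numerator = 367·94 − 125·198 = 9748
Denominator = √(492·565·219·292) = √17776265040 = 133327.6604
MCC = 9748 / 133327.6604 = 0.073

0.073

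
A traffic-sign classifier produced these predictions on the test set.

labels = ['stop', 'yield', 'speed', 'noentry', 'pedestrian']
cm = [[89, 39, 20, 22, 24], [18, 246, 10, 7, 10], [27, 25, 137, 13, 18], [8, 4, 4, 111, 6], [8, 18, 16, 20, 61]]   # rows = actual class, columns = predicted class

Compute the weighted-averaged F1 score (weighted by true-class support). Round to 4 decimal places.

Per-class F1 score (2·TP/(2·TP+FP+FN)):
  stop: TP=89, FP=18+27+8+8=61, FN=39+20+22+24=105 → 178/344 = 0.51744
  yield: TP=246, FP=39+25+4+18=86, FN=18+10+7+10=45 → 492/623 = 0.78973
  speed: TP=137, FP=20+10+4+16=50, FN=27+25+13+18=83 → 274/407 = 0.67322
  noentry: TP=111, FP=22+7+13+20=62, FN=8+4+4+6=22 → 222/306 = 0.72549
  pedestrian: TP=61, FP=24+10+18+6=58, FN=8+18+16+20=62 → 122/242 = 0.50413
Weighted-F1 score = Σ (supportᵢ/N)·F1 scoreᵢ with N=961: (194/961)·0.51744 + (291/961)·0.78973 + (220/961)·0.67322 + (133/961)·0.72549 + (123/961)·0.50413 = 0.6626

0.6626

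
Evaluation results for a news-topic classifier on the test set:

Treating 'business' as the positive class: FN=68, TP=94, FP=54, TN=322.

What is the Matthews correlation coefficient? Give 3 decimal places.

0.449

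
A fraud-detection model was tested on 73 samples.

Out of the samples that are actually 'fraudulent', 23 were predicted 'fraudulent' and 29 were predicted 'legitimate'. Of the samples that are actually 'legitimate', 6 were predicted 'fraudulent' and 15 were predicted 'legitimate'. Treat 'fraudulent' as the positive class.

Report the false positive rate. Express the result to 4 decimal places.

0.2857

FPR = FP/(FP+TN) = 6/(6+15) = 0.2857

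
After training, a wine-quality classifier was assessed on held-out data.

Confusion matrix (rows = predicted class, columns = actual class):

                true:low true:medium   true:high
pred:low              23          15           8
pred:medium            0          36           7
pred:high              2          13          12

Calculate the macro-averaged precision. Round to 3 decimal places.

0.594

Per-class precision (TP/(TP+FP)):
  low: TP=23, FP=15+8=23 → 23/46 = 0.5000
  medium: TP=36, FP=0+7=7 → 36/43 = 0.8372
  high: TP=12, FP=2+13=15 → 12/27 = 0.4444
Macro-precision = mean = (0.5000 + 0.8372 + 0.4444) / 3 = 0.594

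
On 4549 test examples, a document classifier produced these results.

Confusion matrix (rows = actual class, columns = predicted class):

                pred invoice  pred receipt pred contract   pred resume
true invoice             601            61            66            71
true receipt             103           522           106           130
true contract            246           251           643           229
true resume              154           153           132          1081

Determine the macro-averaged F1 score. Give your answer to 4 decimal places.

0.6163

Per-class F1 score (2·TP/(2·TP+FP+FN)):
  invoice: TP=601, FP=103+246+154=503, FN=61+66+71=198 → 1202/1903 = 0.63163
  receipt: TP=522, FP=61+251+153=465, FN=103+106+130=339 → 1044/1848 = 0.56494
  contract: TP=643, FP=66+106+132=304, FN=246+251+229=726 → 1286/2316 = 0.55527
  resume: TP=1081, FP=71+130+229=430, FN=154+153+132=439 → 2162/3031 = 0.71330
Macro-F1 score = mean = (0.63163 + 0.56494 + 0.55527 + 0.71330) / 4 = 0.6163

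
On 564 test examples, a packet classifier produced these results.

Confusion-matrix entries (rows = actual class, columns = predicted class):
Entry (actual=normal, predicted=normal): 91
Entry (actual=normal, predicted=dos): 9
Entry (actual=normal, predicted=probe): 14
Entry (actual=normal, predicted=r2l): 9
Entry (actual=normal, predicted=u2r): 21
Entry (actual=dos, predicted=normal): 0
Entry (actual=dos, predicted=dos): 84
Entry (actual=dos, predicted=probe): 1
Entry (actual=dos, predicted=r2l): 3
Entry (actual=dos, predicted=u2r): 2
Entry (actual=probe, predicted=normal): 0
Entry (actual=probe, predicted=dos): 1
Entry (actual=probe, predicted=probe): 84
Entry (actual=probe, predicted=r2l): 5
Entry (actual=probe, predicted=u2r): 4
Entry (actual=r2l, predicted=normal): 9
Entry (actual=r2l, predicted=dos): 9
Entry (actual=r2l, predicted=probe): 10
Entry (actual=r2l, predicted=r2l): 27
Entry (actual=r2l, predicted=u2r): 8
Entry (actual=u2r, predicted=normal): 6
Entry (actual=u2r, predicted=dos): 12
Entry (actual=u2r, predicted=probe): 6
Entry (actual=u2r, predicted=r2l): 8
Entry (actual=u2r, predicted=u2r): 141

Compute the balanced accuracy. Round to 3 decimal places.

Balanced accuracy = mean of per-class recall.
  normal: recall = 91/144 = 0.6319
  dos: recall = 84/90 = 0.9333
  probe: recall = 84/94 = 0.8936
  r2l: recall = 27/63 = 0.4286
  u2r: recall = 141/173 = 0.8150
Mean = (0.6319 + 0.9333 + 0.8936 + 0.4286 + 0.8150) / 5 = 0.740

0.740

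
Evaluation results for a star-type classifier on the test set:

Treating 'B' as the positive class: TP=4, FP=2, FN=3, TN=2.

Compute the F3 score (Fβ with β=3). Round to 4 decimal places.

Fβ = (1+β²)·TP / ((1+β²)·TP + β²·FN + FP), with β²=9
= 10·4 / (10·4 + 9·3 + 2) = 0.5797

0.5797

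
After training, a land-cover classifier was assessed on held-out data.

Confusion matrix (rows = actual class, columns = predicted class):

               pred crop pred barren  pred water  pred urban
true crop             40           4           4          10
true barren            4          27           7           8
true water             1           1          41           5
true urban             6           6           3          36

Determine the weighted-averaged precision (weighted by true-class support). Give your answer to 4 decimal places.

0.7147

Per-class precision (TP/(TP+FP)):
  crop: TP=40, FP=4+1+6=11 → 40/51 = 0.78431
  barren: TP=27, FP=4+1+6=11 → 27/38 = 0.71053
  water: TP=41, FP=4+7+3=14 → 41/55 = 0.74545
  urban: TP=36, FP=10+8+5=23 → 36/59 = 0.61017
Weighted-precision = Σ (supportᵢ/N)·precisionᵢ with N=203: (58/203)·0.78431 + (46/203)·0.71053 + (48/203)·0.74545 + (51/203)·0.61017 = 0.7147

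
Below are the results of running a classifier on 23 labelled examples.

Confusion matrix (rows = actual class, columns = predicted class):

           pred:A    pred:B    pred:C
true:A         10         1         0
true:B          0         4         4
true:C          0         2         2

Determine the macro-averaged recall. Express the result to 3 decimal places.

0.636

Per-class recall (TP/(TP+FN)):
  A: TP=10, FN=1+0=1 → 10/11 = 0.9091
  B: TP=4, FN=0+4=4 → 4/8 = 0.5000
  C: TP=2, FN=0+2=2 → 2/4 = 0.5000
Macro-recall = mean = (0.9091 + 0.5000 + 0.5000) / 3 = 0.636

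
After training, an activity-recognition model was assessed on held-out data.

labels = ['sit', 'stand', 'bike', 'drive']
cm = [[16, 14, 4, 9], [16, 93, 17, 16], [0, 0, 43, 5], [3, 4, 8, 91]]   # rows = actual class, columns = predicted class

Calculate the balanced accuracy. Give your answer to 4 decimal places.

Balanced accuracy = mean of per-class recall.
  sit: recall = 16/43 = 0.37209
  stand: recall = 93/142 = 0.65493
  bike: recall = 43/48 = 0.89583
  drive: recall = 91/106 = 0.85849
Mean = (0.37209 + 0.65493 + 0.89583 + 0.85849) / 4 = 0.6953

0.6953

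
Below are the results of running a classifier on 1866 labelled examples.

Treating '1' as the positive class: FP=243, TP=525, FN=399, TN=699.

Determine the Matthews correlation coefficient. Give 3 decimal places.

MCC = (TP·TN − FP·FN) / √((TP+FP)(TP+FN)(TN+FP)(TN+FN))
Numerator = 525·699 − 243·399 = 270018
Denominator = √(768·924·942·1098) = √733983731712 = 856728.5053
MCC = 270018 / 856728.5053 = 0.315

0.315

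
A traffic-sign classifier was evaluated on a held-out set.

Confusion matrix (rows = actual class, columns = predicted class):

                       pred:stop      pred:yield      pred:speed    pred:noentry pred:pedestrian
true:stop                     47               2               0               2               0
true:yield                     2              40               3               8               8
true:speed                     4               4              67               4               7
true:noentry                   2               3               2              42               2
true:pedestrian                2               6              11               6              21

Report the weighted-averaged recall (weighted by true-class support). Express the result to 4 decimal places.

Per-class recall (TP/(TP+FN)):
  stop: TP=47, FN=2+0+2+0=4 → 47/51 = 0.92157
  yield: TP=40, FN=2+3+8+8=21 → 40/61 = 0.65574
  speed: TP=67, FN=4+4+4+7=19 → 67/86 = 0.77907
  noentry: TP=42, FN=2+3+2+2=9 → 42/51 = 0.82353
  pedestrian: TP=21, FN=2+6+11+6=25 → 21/46 = 0.45652
Weighted-recall = Σ (supportᵢ/N)·recallᵢ with N=295: (51/295)·0.92157 + (61/295)·0.65574 + (86/295)·0.77907 + (51/295)·0.82353 + (46/295)·0.45652 = 0.7356

0.7356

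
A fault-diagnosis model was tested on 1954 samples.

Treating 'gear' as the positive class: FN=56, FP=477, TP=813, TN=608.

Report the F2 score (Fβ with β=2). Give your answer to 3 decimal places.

Fβ = (1+β²)·TP / ((1+β²)·TP + β²·FN + FP), with β²=4
= 5·813 / (5·813 + 4·56 + 477) = 0.853

0.853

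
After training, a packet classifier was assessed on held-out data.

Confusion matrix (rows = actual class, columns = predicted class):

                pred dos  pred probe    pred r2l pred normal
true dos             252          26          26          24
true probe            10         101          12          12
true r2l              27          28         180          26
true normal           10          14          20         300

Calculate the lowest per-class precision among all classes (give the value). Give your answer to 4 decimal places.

0.5976

Per-class precision (TP/(TP+FP)):
  dos: TP=252, FP=10+27+10=47 → 252/299 = 0.84281
  probe: TP=101, FP=26+28+14=68 → 101/169 = 0.59763
  r2l: TP=180, FP=26+12+20=58 → 180/238 = 0.75630
  normal: TP=300, FP=24+12+26=62 → 300/362 = 0.82873
Lowest is class 'probe' with precision = 0.5976.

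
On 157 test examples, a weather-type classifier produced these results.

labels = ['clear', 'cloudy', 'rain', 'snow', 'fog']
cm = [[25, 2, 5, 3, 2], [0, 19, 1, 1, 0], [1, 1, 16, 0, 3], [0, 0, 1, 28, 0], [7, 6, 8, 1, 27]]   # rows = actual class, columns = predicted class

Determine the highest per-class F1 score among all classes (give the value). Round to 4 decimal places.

Per-class F1 score (2·TP/(2·TP+FP+FN)):
  clear: TP=25, FP=0+1+0+7=8, FN=2+5+3+2=12 → 50/70 = 0.71429
  cloudy: TP=19, FP=2+1+0+6=9, FN=0+1+1+0=2 → 38/49 = 0.77551
  rain: TP=16, FP=5+1+1+8=15, FN=1+1+0+3=5 → 32/52 = 0.61538
  snow: TP=28, FP=3+1+0+1=5, FN=0+0+1+0=1 → 56/62 = 0.90323
  fog: TP=27, FP=2+0+3+0=5, FN=7+6+8+1=22 → 54/81 = 0.66667
Highest is class 'snow' with F1 score = 0.9032.

0.9032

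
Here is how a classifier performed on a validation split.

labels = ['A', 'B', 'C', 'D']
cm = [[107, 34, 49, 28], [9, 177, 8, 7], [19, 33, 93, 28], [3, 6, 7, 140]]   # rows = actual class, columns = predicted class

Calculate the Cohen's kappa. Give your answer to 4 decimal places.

Observed agreement pₒ = trace/N = 517/748 = 0.69118
Expected agreement pₑ = Σ (rowᵢ·colᵢ)/N² = (218·138 + 201·250 + 173·157 + 156·203)/748² = 0.24873
κ = (pₒ − pₑ)/(1 − pₑ) = (0.69118 − 0.24873)/(1 − 0.24873) = 0.5889

0.5889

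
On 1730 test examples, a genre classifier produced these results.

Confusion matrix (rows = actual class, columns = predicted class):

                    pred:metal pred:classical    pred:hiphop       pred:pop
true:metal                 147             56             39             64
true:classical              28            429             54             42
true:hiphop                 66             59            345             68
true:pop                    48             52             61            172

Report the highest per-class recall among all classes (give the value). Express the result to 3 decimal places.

0.776

Per-class recall (TP/(TP+FN)):
  metal: TP=147, FN=56+39+64=159 → 147/306 = 0.4804
  classical: TP=429, FN=28+54+42=124 → 429/553 = 0.7758
  hiphop: TP=345, FN=66+59+68=193 → 345/538 = 0.6413
  pop: TP=172, FN=48+52+61=161 → 172/333 = 0.5165
Highest is class 'classical' with recall = 0.776.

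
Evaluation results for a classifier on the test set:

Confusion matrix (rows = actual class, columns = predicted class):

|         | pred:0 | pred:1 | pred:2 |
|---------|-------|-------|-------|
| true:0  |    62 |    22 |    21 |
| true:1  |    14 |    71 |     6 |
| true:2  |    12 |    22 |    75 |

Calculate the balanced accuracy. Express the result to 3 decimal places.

0.686

Balanced accuracy = mean of per-class recall.
  0: recall = 62/105 = 0.5905
  1: recall = 71/91 = 0.7802
  2: recall = 75/109 = 0.6881
Mean = (0.5905 + 0.7802 + 0.6881) / 3 = 0.686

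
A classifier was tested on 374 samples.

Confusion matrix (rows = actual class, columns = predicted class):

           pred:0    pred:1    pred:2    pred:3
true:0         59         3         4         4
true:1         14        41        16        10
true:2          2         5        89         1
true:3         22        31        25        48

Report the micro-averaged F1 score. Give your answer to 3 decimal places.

0.634

Micro-averaging pools counts across classes: ΣTP=237, ΣFP=137, ΣFN=137.
Micro-F1 score = 2·TP/(2·TP+FP+FN) on pooled counts = 0.634 (equals overall accuracy in single-label multiclass).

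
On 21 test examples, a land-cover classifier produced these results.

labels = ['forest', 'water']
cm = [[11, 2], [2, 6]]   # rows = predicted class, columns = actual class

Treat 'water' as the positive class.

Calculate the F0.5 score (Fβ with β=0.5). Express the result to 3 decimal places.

Fβ = (1+β²)·TP / ((1+β²)·TP + β²·FN + FP), with β²=1/4
= 1.25·6 / (1.25·6 + 0.25·2 + 2) = 0.750

0.750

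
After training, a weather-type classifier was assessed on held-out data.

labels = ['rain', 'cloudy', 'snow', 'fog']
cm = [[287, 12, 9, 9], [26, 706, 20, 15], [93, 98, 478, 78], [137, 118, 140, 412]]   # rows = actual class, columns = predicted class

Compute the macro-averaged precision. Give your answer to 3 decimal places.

Per-class precision (TP/(TP+FP)):
  rain: TP=287, FP=26+93+137=256 → 287/543 = 0.5285
  cloudy: TP=706, FP=12+98+118=228 → 706/934 = 0.7559
  snow: TP=478, FP=9+20+140=169 → 478/647 = 0.7388
  fog: TP=412, FP=9+15+78=102 → 412/514 = 0.8016
Macro-precision = mean = (0.5285 + 0.7559 + 0.7388 + 0.8016) / 4 = 0.706

0.706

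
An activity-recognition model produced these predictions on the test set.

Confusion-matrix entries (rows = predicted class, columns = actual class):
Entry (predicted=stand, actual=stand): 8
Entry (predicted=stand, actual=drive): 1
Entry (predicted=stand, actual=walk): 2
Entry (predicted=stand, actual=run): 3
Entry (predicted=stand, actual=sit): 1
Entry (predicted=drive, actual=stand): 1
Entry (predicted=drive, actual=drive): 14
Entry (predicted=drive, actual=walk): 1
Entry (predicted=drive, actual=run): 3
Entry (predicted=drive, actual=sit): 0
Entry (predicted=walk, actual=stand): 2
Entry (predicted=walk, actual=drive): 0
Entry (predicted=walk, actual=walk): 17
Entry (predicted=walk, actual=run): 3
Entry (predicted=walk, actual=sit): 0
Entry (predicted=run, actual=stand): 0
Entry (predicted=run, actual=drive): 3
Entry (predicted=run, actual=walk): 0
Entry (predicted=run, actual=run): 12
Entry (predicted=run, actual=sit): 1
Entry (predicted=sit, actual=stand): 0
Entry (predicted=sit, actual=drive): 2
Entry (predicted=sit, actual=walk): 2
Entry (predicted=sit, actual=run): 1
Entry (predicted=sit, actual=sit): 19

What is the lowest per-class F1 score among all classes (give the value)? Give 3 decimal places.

0.615

Per-class F1 score (2·TP/(2·TP+FP+FN)):
  stand: TP=8, FP=1+2+3+1=7, FN=1+2+0+0=3 → 16/26 = 0.6154
  drive: TP=14, FP=1+1+3+0=5, FN=1+0+3+2=6 → 28/39 = 0.7179
  walk: TP=17, FP=2+0+3+0=5, FN=2+1+0+2=5 → 34/44 = 0.7727
  run: TP=12, FP=0+3+0+1=4, FN=3+3+3+1=10 → 24/38 = 0.6316
  sit: TP=19, FP=0+2+2+1=5, FN=1+0+0+1=2 → 38/45 = 0.8444
Lowest is class 'stand' with F1 score = 0.615.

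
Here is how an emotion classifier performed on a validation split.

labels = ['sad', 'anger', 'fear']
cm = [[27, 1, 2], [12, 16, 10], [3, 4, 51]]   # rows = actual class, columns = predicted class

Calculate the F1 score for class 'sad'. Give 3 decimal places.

0.750

F1 score = 2·TP/(2·TP+FP+FN).
sad: TP=27, FP=12+3=15, FN=1+2=3 → 54/72 = 0.7500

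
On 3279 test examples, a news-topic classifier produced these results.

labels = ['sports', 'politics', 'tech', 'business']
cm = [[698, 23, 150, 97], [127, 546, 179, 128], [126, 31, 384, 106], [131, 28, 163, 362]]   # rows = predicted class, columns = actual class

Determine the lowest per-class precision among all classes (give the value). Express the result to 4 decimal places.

Per-class precision (TP/(TP+FP)):
  sports: TP=698, FP=23+150+97=270 → 698/968 = 0.72107
  politics: TP=546, FP=127+179+128=434 → 546/980 = 0.55714
  tech: TP=384, FP=126+31+106=263 → 384/647 = 0.59351
  business: TP=362, FP=131+28+163=322 → 362/684 = 0.52924
Lowest is class 'business' with precision = 0.5292.

0.5292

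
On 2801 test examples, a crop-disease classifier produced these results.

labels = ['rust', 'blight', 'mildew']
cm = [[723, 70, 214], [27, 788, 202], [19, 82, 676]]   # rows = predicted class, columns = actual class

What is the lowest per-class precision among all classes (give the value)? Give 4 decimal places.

0.7180

Per-class precision (TP/(TP+FP)):
  rust: TP=723, FP=70+214=284 → 723/1007 = 0.71797
  blight: TP=788, FP=27+202=229 → 788/1017 = 0.77483
  mildew: TP=676, FP=19+82=101 → 676/777 = 0.87001
Lowest is class 'rust' with precision = 0.7180.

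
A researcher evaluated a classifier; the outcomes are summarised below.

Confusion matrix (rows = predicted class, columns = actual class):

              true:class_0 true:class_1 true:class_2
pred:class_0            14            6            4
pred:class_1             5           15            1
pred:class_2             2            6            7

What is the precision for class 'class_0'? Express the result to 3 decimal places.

0.583

Treat 'class_0' as positive and all other classes as negative.
precision = TP/(TP+FP).
class_0: TP=14, FP=6+4=10 → 14/24 = 0.5833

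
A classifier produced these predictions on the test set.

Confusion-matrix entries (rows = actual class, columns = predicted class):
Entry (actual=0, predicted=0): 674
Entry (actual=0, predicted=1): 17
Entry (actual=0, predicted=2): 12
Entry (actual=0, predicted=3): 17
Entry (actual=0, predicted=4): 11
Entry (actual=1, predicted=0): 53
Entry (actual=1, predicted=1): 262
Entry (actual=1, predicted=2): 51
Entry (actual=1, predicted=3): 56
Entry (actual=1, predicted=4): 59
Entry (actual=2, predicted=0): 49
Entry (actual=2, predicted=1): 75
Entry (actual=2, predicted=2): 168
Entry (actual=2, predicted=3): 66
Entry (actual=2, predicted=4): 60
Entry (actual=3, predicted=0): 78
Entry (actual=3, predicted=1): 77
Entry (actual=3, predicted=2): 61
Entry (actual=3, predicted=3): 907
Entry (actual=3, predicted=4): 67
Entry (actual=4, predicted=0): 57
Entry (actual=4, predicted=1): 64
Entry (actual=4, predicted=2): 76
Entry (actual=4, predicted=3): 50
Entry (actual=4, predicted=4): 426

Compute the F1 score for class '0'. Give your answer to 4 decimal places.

0.8210

Treat '0' as positive and all other classes as negative.
F1 score = 2·TP/(2·TP+FP+FN).
0: TP=674, FP=53+49+78+57=237, FN=17+12+17+11=57 → 1348/1642 = 0.82095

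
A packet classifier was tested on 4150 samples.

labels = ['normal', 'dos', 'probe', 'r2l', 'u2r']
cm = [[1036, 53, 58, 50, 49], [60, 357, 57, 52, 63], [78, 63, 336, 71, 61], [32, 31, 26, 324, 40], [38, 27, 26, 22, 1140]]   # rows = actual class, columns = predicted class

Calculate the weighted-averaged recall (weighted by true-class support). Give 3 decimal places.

Per-class recall (TP/(TP+FN)):
  normal: TP=1036, FN=53+58+50+49=210 → 1036/1246 = 0.8315
  dos: TP=357, FN=60+57+52+63=232 → 357/589 = 0.6061
  probe: TP=336, FN=78+63+71+61=273 → 336/609 = 0.5517
  r2l: TP=324, FN=32+31+26+40=129 → 324/453 = 0.7152
  u2r: TP=1140, FN=38+27+26+22=113 → 1140/1253 = 0.9098
Weighted-recall = Σ (supportᵢ/N)·recallᵢ with N=4150: (1246/4150)·0.8315 + (589/4150)·0.6061 + (609/4150)·0.5517 + (453/4150)·0.7152 + (1253/4150)·0.9098 = 0.769

0.769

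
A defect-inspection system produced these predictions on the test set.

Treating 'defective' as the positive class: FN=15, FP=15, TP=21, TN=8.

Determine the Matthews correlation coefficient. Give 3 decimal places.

MCC = (TP·TN − FP·FN) / √((TP+FP)(TP+FN)(TN+FP)(TN+FN))
Numerator = 21·8 − 15·15 = -57
Denominator = √(36·36·23·23) = √685584 = 828.0000
MCC = -57 / 828.0000 = -0.069

-0.069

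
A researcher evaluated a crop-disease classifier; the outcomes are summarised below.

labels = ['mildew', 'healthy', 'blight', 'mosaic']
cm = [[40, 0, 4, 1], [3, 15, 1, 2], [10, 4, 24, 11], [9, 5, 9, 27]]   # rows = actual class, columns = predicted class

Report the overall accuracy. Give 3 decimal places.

0.642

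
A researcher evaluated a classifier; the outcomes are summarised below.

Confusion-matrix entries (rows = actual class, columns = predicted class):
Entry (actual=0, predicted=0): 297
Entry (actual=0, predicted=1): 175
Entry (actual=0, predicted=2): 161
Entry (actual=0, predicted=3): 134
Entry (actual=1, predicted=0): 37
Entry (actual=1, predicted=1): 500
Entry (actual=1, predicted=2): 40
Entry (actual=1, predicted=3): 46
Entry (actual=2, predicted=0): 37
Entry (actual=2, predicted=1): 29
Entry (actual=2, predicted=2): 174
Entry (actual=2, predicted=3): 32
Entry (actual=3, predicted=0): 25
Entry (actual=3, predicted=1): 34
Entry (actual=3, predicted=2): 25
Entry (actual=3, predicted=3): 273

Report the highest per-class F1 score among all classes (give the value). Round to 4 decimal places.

0.7348

Per-class F1 score (2·TP/(2·TP+FP+FN)):
  0: TP=297, FP=37+37+25=99, FN=175+161+134=470 → 594/1163 = 0.51075
  1: TP=500, FP=175+29+34=238, FN=37+40+46=123 → 1000/1361 = 0.73475
  2: TP=174, FP=161+40+25=226, FN=37+29+32=98 → 348/672 = 0.51786
  3: TP=273, FP=134+46+32=212, FN=25+34+25=84 → 546/842 = 0.64846
Highest is class '1' with F1 score = 0.7348.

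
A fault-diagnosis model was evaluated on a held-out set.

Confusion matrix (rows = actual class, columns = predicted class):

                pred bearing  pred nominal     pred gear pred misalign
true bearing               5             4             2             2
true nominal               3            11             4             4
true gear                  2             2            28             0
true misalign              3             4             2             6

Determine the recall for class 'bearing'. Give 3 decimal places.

0.385

recall = TP/(TP+FN).
bearing: TP=5, FN=4+2+2=8 → 5/13 = 0.3846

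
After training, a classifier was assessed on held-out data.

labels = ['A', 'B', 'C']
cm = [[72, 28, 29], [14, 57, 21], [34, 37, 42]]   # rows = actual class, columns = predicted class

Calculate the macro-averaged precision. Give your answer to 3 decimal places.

Per-class precision (TP/(TP+FP)):
  A: TP=72, FP=14+34=48 → 72/120 = 0.6000
  B: TP=57, FP=28+37=65 → 57/122 = 0.4672
  C: TP=42, FP=29+21=50 → 42/92 = 0.4565
Macro-precision = mean = (0.6000 + 0.4672 + 0.4565) / 3 = 0.508

0.508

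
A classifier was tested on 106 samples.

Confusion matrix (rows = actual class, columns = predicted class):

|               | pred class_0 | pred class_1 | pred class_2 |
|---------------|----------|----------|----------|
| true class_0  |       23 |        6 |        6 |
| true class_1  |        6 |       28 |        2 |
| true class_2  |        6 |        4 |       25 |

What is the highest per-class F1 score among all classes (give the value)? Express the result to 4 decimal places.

Per-class F1 score (2·TP/(2·TP+FP+FN)):
  class_0: TP=23, FP=6+6=12, FN=6+6=12 → 46/70 = 0.65714
  class_1: TP=28, FP=6+4=10, FN=6+2=8 → 56/74 = 0.75676
  class_2: TP=25, FP=6+2=8, FN=6+4=10 → 50/68 = 0.73529
Highest is class 'class_1' with F1 score = 0.7568.

0.7568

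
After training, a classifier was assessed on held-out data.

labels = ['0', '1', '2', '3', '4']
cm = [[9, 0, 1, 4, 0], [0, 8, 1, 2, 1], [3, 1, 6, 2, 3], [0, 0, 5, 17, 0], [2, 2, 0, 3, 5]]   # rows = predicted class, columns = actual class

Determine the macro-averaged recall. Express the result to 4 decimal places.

0.5989

Per-class recall (TP/(TP+FN)):
  0: TP=9, FN=0+3+0+2=5 → 9/14 = 0.64286
  1: TP=8, FN=0+1+0+2=3 → 8/11 = 0.72727
  2: TP=6, FN=1+1+5+0=7 → 6/13 = 0.46154
  3: TP=17, FN=4+2+2+3=11 → 17/28 = 0.60714
  4: TP=5, FN=0+1+3+0=4 → 5/9 = 0.55556
Macro-recall = mean = (0.64286 + 0.72727 + 0.46154 + 0.60714 + 0.55556) / 5 = 0.5989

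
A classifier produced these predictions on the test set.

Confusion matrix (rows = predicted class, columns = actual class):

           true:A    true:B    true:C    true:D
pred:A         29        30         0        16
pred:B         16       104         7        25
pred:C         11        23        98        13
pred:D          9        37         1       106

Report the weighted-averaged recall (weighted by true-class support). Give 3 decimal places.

0.642

Per-class recall (TP/(TP+FN)):
  A: TP=29, FN=16+11+9=36 → 29/65 = 0.4462
  B: TP=104, FN=30+23+37=90 → 104/194 = 0.5361
  C: TP=98, FN=0+7+1=8 → 98/106 = 0.9245
  D: TP=106, FN=16+25+13=54 → 106/160 = 0.6625
Weighted-recall = Σ (supportᵢ/N)·recallᵢ with N=525: (65/525)·0.4462 + (194/525)·0.5361 + (106/525)·0.9245 + (160/525)·0.6625 = 0.642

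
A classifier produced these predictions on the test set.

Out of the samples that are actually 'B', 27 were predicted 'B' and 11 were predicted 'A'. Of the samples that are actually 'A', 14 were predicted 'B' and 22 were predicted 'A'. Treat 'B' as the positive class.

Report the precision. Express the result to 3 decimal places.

0.659

Precision = TP/(TP+FP) = 27/(27+14) = 27/41 = 0.659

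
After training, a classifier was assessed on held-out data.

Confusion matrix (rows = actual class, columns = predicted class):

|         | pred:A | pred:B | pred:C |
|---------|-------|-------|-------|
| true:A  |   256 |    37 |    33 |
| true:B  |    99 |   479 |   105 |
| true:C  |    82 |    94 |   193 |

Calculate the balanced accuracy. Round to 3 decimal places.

0.670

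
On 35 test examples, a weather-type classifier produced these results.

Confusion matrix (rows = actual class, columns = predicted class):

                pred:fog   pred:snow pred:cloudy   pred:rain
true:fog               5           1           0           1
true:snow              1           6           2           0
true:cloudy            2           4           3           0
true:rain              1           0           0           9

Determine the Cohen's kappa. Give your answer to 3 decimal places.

0.542

Observed agreement pₒ = trace/N = 23/35 = 0.6571
Expected agreement pₑ = Σ (rowᵢ·colᵢ)/N² = (7·9 + 9·11 + 9·5 + 10·10)/35² = 0.2506
κ = (pₒ − pₑ)/(1 − pₑ) = (0.6571 − 0.2506)/(1 − 0.2506) = 0.542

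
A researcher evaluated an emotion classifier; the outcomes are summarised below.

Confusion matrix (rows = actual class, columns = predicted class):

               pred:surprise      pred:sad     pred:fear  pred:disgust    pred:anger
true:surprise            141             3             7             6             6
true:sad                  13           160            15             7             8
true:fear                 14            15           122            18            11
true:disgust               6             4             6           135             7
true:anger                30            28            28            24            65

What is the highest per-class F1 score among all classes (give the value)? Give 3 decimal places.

Per-class F1 score (2·TP/(2·TP+FP+FN)):
  surprise: TP=141, FP=13+14+6+30=63, FN=3+7+6+6=22 → 282/367 = 0.7684
  sad: TP=160, FP=3+15+4+28=50, FN=13+15+7+8=43 → 320/413 = 0.7748
  fear: TP=122, FP=7+15+6+28=56, FN=14+15+18+11=58 → 244/358 = 0.6816
  disgust: TP=135, FP=6+7+18+24=55, FN=6+4+6+7=23 → 270/348 = 0.7759
  anger: TP=65, FP=6+8+11+7=32, FN=30+28+28+24=110 → 130/272 = 0.4779
Highest is class 'disgust' with F1 score = 0.776.

0.776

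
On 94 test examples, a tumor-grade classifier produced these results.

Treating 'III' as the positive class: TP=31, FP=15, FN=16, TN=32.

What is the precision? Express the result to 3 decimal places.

0.674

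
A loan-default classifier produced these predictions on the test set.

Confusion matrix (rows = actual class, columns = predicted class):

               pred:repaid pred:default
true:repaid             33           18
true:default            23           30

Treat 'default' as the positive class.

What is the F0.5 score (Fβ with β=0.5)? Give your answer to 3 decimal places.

Fβ = (1+β²)·TP / ((1+β²)·TP + β²·FN + FP), with β²=1/4
= 1.25·30 / (1.25·30 + 0.25·23 + 18) = 0.612

0.612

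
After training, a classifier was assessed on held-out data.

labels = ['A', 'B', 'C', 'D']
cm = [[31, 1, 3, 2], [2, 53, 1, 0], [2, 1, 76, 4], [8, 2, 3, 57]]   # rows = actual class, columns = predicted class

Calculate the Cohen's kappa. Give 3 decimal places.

0.839

Observed agreement pₒ = trace/N = 217/246 = 0.8821
Expected agreement pₑ = Σ (rowᵢ·colᵢ)/N² = (37·43 + 56·57 + 83·83 + 70·63)/246² = 0.2657
κ = (pₒ − pₑ)/(1 − pₑ) = (0.8821 − 0.2657)/(1 − 0.2657) = 0.839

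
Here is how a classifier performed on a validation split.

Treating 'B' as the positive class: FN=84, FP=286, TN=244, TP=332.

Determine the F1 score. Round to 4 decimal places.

0.6422

Precision = TP/(TP+FP) = 332/618 = 0.5372
Recall = TP/(TP+FN) = 332/416 = 0.7981
F1 = 2·TP/(2·TP+FP+FN) = 664/1034 = 0.6422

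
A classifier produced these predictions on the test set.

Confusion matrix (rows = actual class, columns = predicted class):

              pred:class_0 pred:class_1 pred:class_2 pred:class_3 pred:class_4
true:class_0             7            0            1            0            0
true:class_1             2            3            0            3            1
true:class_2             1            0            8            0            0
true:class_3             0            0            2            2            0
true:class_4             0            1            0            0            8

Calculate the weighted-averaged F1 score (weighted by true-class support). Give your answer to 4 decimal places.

0.7014

Per-class F1 score (2·TP/(2·TP+FP+FN)):
  class_0: TP=7, FP=2+1+0+0=3, FN=0+1+0+0=1 → 14/18 = 0.77778
  class_1: TP=3, FP=0+0+0+1=1, FN=2+0+3+1=6 → 6/13 = 0.46154
  class_2: TP=8, FP=1+0+2+0=3, FN=1+0+0+0=1 → 16/20 = 0.80000
  class_3: TP=2, FP=0+3+0+0=3, FN=0+0+2+0=2 → 4/9 = 0.44444
  class_4: TP=8, FP=0+1+0+0=1, FN=0+1+0+0=1 → 16/18 = 0.88889
Weighted-F1 score = Σ (supportᵢ/N)·F1 scoreᵢ with N=39: (8/39)·0.77778 + (9/39)·0.46154 + (9/39)·0.80000 + (4/39)·0.44444 + (9/39)·0.88889 = 0.7014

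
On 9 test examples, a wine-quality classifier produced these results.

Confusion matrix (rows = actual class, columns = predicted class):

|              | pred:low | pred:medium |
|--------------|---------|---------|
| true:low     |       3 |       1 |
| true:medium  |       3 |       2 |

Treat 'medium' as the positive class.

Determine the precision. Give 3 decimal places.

Precision = TP/(TP+FP) = 2/(2+1) = 2/3 = 0.667

0.667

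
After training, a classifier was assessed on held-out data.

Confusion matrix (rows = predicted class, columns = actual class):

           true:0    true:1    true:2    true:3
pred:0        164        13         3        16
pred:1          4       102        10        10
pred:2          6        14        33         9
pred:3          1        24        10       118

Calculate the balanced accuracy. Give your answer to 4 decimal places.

Balanced accuracy = mean of per-class recall.
  0: recall = 164/175 = 0.93714
  1: recall = 102/153 = 0.66667
  2: recall = 33/56 = 0.58929
  3: recall = 118/153 = 0.77124
Mean = (0.93714 + 0.66667 + 0.58929 + 0.77124) / 4 = 0.7411

0.7411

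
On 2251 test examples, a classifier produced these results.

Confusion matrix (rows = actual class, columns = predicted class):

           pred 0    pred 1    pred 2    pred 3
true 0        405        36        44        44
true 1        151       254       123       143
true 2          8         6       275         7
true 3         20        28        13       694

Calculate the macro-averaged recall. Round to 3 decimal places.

0.748

Per-class recall (TP/(TP+FN)):
  0: TP=405, FN=36+44+44=124 → 405/529 = 0.7656
  1: TP=254, FN=151+123+143=417 → 254/671 = 0.3785
  2: TP=275, FN=8+6+7=21 → 275/296 = 0.9291
  3: TP=694, FN=20+28+13=61 → 694/755 = 0.9192
Macro-recall = mean = (0.7656 + 0.3785 + 0.9291 + 0.9192) / 4 = 0.748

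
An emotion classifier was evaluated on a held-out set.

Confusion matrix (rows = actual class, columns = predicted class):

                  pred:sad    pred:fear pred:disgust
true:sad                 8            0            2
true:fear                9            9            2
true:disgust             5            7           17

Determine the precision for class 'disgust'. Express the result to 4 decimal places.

Take TP from the diagonal, FP from the rest of the 'disgust' prediction marginal, FN from the rest of the 'disgust' actual marginal.
precision = TP/(TP+FP).
disgust: TP=17, FP=2+2=4 → 17/21 = 0.80952

0.8095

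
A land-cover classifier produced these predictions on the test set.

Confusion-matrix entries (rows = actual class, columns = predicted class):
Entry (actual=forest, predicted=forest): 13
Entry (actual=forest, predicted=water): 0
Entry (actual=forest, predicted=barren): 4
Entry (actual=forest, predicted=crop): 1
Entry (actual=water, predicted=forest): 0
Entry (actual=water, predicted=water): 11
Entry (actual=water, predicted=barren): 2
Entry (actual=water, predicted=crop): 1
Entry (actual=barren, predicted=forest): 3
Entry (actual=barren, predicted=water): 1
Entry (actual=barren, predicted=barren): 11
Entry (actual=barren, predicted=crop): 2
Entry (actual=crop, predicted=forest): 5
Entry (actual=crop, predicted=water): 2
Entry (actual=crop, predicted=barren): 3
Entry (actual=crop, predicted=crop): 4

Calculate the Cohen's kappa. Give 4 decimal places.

0.4862

Observed agreement pₒ = trace/N = 39/63 = 0.61905
Expected agreement pₑ = Σ (rowᵢ·colᵢ)/N² = (18·21 + 14·14 + 17·20 + 14·8)/63² = 0.25850
κ = (pₒ − pₑ)/(1 − pₑ) = (0.61905 − 0.25850)/(1 − 0.25850) = 0.4862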